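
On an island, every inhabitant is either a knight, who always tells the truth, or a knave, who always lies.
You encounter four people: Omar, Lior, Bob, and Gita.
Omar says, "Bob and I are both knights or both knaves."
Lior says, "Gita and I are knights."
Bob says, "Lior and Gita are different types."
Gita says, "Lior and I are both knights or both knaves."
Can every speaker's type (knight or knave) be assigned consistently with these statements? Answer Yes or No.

No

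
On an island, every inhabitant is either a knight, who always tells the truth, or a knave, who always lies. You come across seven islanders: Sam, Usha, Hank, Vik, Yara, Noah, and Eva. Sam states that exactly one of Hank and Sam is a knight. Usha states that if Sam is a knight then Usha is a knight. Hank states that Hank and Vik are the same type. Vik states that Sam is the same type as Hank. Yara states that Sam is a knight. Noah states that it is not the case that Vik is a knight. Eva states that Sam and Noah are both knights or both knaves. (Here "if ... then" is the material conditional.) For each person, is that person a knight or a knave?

Sam is a knave, Usha is a knight, Hank is a knave, Vik is a knight, Yara is a knave, Noah is a knave, and Eva is a knight.

Sam (knave): "exactly one of Hank and Sam is a knight" — False. ✓
Usha is a knight, so "if Sam is a knight then Usha is a knight" must be true — and it is.
Hank is a knave, so "Hank and Vik are the same type" must be False — and it is.
Vik is a knight; "Sam is the same type as Hank" is true, as required.
Yara is a knave, so "Sam is a knight" must be False — and it is.
Noah is a knave, and the claim "it is not the case that Vik is a knight" is indeed False.
As a knight, Eva's statement "Sam and Noah are both knights or both knaves" should be true; it is.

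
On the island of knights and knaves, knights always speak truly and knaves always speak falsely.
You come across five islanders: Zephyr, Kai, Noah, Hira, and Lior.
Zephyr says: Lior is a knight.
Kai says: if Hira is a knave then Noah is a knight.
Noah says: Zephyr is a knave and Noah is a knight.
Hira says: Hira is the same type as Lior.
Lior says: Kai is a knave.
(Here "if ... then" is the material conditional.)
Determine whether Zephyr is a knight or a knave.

Zephyr is a knight.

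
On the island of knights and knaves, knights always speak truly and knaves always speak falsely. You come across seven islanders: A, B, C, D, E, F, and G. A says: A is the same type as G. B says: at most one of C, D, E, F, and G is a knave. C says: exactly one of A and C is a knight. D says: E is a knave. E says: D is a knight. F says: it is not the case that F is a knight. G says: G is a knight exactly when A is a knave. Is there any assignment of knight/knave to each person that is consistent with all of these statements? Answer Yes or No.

No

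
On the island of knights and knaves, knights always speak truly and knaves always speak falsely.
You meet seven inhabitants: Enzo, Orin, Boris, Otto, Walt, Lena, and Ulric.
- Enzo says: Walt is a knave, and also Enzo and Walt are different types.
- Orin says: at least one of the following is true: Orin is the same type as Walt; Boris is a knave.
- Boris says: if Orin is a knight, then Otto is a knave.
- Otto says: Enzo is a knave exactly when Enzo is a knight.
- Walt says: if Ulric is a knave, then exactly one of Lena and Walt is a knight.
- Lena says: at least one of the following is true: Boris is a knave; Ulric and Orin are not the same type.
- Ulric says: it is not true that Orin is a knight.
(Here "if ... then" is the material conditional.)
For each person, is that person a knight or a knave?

Enzo is a knave, and the claim "Walt is a knave, and also Enzo and Walt are different types" is indeed False.
Orin is a knave, so "at least one of the following is true: Orin is the same type as Walt; Boris is a knave" must be False — and it is.
Boris is a knight, so "if Orin is a knight, then Otto is a knave" must be true — and it is.
Otto is a knave, and the claim "Enzo is a knave exactly when Enzo is a knight" is indeed False.
As a knight, Walt's statement "if Ulric is a knave, then exactly one of Lena and Walt is a knight" should be true; it is.
Lena is a knight; "at least one of the following is true: Boris is a knave; Ulric and Orin are not the same type" is true, as required.
Ulric is a knight; "it is not true that Orin is a knight" is true, as required.

Knights: Boris, Walt, Lena, and Ulric. Knaves: Enzo, Orin, and Otto.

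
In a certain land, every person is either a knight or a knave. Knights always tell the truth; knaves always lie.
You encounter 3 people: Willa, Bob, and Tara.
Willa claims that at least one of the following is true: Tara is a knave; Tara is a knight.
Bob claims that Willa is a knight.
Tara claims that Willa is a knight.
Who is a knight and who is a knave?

Willa is a knight; "at least one of the following is true: Tara is a knave; Tara is a knight" is True, as required.
As a knight, Bob's statement "Willa is a knight" should be True; it is.
Since Tara is a knight, "Willa is a knight" needs to be True, which holds.

Willa is a knight, Bob is a knight, and Tara is a knight.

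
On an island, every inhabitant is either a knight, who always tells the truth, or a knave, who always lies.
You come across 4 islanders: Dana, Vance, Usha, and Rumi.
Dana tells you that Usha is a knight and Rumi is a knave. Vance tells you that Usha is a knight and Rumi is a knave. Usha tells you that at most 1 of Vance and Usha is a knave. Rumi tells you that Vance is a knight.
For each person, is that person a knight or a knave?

Dana is a knave, Vance is a knave, Usha is a knave, and Rumi is a knave.

Since Dana is a knave, "Usha is a knight and Rumi is a knave" needs to be false, which holds.
Vance is a knave, and the claim "Usha is a knight and Rumi is a knave" is indeed false.
Usha is a knave, and the claim "at most 1 of Vance and Usha is a knave" is indeed false.
As a knave, Rumi's statement "Vance is a knight" should be false; it is.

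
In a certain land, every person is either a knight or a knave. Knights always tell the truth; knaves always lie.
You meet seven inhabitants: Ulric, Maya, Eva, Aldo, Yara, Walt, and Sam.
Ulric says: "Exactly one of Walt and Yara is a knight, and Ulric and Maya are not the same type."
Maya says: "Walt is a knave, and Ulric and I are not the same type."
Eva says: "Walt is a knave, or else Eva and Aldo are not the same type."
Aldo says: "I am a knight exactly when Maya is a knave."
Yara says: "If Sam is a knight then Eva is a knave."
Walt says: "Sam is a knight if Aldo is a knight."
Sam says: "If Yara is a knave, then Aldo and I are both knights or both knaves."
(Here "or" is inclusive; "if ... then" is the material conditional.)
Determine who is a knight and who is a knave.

Ulric is a knave, Maya is a knave, Eva is a knave, Aldo is a knave, Yara is a knight, Walt is a knight, and Sam is a knight.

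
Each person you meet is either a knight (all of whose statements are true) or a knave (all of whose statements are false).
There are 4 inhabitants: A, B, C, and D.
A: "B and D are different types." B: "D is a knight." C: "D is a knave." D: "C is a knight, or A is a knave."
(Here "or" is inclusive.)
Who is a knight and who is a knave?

A is a knave; "B and D are different types" is False, as required.
Since B is a knight, "D is a knight" needs to be True, which holds.
C is a knave, so "D is a knave" must be False — and it is.
As a knight, D's statement "C is a knight, or A is a knave" should be True; it is.

A is a knave, B is a knight, C is a knave, and D is a knight.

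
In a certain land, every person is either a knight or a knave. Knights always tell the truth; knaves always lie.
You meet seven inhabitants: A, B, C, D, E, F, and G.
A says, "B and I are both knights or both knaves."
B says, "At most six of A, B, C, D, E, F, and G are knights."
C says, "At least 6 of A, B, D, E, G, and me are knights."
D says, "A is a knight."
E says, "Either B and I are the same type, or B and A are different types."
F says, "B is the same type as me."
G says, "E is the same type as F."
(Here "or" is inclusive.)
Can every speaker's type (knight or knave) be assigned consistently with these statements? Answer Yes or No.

One consistent assignment: A=knight, B=knight, C=knave, D=knight, E=knight, F=knight, G=knight.

Yes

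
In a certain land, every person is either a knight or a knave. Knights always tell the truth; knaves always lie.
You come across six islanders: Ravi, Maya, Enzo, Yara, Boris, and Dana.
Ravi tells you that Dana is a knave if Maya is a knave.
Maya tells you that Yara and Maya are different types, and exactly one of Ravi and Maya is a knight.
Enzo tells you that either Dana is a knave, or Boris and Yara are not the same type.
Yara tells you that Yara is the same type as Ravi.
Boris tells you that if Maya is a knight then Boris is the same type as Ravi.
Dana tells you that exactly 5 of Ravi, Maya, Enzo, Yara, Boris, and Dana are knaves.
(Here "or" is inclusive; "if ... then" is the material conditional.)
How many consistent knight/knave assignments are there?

1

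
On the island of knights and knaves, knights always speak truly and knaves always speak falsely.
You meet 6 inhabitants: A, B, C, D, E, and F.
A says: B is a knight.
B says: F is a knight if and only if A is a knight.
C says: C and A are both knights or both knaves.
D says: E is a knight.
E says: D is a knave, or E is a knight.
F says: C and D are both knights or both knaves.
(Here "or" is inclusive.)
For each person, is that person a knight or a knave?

A is a knight, B is a knight, C is a knight, D is a knight, E is a knight, and F is a knight.

A is a knight, and the claim "B is a knight" is indeed true.
B (knight): "F is a knight if and only if A is a knight" — true. ✓
C (knight): "C and A are both knights or both knaves" — true. ✓
D is a knight, and the claim "E is a knight" is indeed true.
E is a knight, and the claim "D is a knave, or E is a knight" is indeed true.
F is a knight, so "C and D are both knights or both knaves" must be true — and it is.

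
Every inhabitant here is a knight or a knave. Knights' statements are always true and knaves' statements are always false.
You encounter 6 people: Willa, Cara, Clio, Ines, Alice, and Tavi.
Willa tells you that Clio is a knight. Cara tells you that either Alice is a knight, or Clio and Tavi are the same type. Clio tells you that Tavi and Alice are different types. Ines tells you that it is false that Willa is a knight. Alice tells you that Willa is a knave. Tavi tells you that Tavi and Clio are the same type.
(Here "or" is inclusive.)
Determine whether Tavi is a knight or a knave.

Tavi is a knight.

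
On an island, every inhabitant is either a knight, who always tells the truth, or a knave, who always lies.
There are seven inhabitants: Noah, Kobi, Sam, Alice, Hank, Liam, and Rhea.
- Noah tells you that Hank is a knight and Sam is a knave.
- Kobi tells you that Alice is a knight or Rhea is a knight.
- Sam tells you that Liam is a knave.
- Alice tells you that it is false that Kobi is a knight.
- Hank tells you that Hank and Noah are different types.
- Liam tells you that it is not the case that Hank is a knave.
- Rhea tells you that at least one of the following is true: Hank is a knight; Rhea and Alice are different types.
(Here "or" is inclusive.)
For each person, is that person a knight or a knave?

Noah is a knave, so "Hank is a knight and Sam is a knave" must be false — and it is.
Kobi is a knight; "Alice is a knight or Rhea is a knight" is true, as required.
Since Sam is a knight, "Liam is a knave" needs to be true, which holds.
Alice (knave): "it is false that Kobi is a knight" — false. ✓
Hank is a knave, so "Hank and Noah are different types" must be false — and it is.
Liam is a knave, so "it is not the case that Hank is a knave" must be false — and it is.
Rhea is a knight, and the claim "at least one of the following is true: Hank is a knight; Rhea and Alice are different types" is indeed true.

Knights: Kobi, Sam, and Rhea. Knaves: Noah, Alice, Hank, and Liam.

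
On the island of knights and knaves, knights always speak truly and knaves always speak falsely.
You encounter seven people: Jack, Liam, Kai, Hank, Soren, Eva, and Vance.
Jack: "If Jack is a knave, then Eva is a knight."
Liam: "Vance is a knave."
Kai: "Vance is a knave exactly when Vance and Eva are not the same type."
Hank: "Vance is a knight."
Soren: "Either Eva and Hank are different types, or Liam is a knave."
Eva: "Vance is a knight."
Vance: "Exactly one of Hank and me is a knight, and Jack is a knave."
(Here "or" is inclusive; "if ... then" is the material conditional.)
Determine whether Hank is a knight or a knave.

Hank is a knave.

Consistent assignments: {Jack=knight, Liam=knight, Kai=knave, Hank=knave, Soren=knave, Eva=knave, Vance=knave}; {Jack=knave, Liam=knight, Kai=knave, Hank=knave, Soren=knave, Eva=knave, Vance=knave}
In every consistent assignment, Hank is a knave.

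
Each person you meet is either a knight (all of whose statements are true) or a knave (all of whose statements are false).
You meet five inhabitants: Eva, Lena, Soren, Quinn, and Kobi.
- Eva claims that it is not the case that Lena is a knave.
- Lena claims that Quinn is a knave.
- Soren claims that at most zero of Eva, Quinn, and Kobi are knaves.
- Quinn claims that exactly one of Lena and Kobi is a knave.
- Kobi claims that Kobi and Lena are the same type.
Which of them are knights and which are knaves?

Eva is a knight, Lena is a knight, Soren is a knave, Quinn is a knave, and Kobi is a knight.

Suppose Eva is a knave. Then Eva's statement "it is not the case that Lena is a knave" would have to be false. Checking the 16 ways to assign the others, none is consistent with every speaker.
(For instance, with Lena=knight, Soren=knave, Quinn=knave, Kobi=knight, Eva's claim "it is not the case that Lena is a knave" comes out true where it would need to be false.)
So Eva must be a knight, making "it is not the case that Lena is a knave" true. Taking Eva=knight, Lena=knight, Soren=knave, Quinn=knave, Kobi=knight, each remaining statement checks out:
  Lena (knight): "Quinn is a knave" — true. ✓
  Soren (knave): "at most zero of Eva, Quinn, and Kobi are knaves" — false. ✓
  Quinn (knave): "exactly one of Lena and Kobi is a knave" — false. ✓
  Kobi (knight): "Kobi and Lena are the same type" — true. ✓
This is the unique consistent assignment.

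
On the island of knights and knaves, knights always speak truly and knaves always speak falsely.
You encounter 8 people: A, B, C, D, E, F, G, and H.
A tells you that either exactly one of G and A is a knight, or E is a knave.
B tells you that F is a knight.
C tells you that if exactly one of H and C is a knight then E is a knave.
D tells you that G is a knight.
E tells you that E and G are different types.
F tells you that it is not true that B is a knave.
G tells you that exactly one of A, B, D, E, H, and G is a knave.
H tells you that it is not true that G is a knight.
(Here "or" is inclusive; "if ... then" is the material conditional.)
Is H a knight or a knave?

H is a knight.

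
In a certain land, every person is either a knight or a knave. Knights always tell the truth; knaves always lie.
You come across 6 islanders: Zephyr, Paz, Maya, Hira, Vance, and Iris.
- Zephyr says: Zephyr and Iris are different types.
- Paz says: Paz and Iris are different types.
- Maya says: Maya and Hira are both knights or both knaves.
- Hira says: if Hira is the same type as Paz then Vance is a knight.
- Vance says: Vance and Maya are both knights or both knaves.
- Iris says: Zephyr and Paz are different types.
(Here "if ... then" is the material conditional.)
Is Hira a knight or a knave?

Hira is a knight.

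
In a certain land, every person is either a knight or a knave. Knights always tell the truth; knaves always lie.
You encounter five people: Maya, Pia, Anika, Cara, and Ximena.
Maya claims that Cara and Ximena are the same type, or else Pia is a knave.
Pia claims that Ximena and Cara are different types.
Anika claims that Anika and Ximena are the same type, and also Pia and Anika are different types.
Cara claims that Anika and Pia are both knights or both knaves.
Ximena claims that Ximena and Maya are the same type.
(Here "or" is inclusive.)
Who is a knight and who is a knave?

Maya is a knight, Pia is a knave, Anika is a knave, Cara is a knight, and Ximena is a knight.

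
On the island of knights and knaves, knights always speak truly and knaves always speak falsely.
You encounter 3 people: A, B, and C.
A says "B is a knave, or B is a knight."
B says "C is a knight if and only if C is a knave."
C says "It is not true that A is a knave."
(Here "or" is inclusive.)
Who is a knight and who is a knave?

A is a knight, so "B is a knave, or B is a knight" must be true — and it is.
As a knave, B's statement "C is a knight if and only if C is a knave" should be false; it is.
Since C is a knight, "it is not true that A is a knave" needs to be true, which holds.

A is a knight, B is a knave, and C is a knight.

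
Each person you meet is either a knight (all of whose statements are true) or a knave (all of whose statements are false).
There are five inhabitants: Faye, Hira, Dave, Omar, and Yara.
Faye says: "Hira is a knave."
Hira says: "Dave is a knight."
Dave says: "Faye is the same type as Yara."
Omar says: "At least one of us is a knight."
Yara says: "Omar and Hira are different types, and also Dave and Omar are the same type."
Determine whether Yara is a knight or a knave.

Yara is a knave.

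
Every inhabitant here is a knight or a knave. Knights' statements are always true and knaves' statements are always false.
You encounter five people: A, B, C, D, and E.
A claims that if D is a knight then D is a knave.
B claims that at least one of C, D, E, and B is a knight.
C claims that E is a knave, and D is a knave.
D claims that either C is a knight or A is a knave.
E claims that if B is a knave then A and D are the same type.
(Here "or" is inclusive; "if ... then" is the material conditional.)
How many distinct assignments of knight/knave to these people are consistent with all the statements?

2

Consistent assignments:
  A=knight, B=knight, C=knave, D=knave, E=knight
  A=knave, B=knight, C=knave, D=knight, E=knight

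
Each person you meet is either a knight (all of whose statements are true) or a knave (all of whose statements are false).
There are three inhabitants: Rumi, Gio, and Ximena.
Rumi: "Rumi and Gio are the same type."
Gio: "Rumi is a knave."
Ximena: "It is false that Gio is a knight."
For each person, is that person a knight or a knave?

Knights: Gio. Knaves: Rumi and Ximena.

Suppose Rumi is a knight. Then Rumi's statement "Rumi and Gio are the same type" would have to be true. Checking the 4 ways to assign the others, none is consistent with every speaker.
(For instance, with Gio=knight, Ximena=knave, Gio's claim "Rumi is a knave" comes out false where it would need to be true.)
So Rumi must be a knave, making "Rumi and Gio are the same type" false. Taking Rumi=knave, Gio=knight, Ximena=knave, each remaining statement checks out:
  Gio (knight): "Rumi is a knave" — true. ✓
  Ximena (knave): "it is false that Gio is a knight" — false. ✓
This is the unique consistent assignment.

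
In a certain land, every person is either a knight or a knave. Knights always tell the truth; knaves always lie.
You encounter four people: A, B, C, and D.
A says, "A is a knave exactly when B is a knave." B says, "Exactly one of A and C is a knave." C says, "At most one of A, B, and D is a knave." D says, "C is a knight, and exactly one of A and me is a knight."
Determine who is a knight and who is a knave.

A (knave): "A is a knave exactly when B is a knave" — False. ✓
B is a knight; "exactly one of A and C is a knave" is true, as required.
As a knight, C's statement "at most one of A, B, and D is a knave" should be true; it is.
D is a knight; "C is a knight, and exactly one of A and me is a knight" is true, as required.

A is a knave, B is a knight, C is a knight, and D is a knight.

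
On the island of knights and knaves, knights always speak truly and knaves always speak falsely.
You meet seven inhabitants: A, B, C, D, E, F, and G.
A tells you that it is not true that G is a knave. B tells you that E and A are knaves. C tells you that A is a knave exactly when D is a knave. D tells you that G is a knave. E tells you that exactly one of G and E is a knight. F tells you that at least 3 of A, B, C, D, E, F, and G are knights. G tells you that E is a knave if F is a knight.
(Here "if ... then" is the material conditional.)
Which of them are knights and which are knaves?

Knights: D, E, and F. Knaves: A, B, C, and G.

As a knave, A's statement "it is not true that G is a knave" should be false; it is.
B is a knave, and the claim "E and A are knaves" is indeed false.
C is a knave, and the claim "A is a knave exactly when D is a knave" is indeed false.
Since D is a knight, "G is a knave" needs to be True, which holds.
Since E is a knight, "exactly one of G and E is a knight" needs to be True, which holds.
F is a knight; "at least 3 of A, B, C, D, E, F, and G are knights" is True, as required.
As a knave, G's statement "E is a knave if F is a knight" should be false; it is.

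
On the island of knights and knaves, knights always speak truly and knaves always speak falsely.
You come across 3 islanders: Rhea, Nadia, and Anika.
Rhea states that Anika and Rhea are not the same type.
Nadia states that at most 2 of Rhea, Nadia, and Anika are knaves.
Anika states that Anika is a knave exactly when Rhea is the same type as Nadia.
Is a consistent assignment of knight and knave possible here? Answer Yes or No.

Yes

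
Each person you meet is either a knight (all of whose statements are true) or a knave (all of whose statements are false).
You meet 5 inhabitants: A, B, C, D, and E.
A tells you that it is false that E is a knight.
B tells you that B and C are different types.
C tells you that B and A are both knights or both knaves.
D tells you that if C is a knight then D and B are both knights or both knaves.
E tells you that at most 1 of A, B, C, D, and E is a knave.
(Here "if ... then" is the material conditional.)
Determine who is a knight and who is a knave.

A is a knight, B is a knave, C is a knave, D is a knight, and E is a knave.

As a knight, A's statement "it is false that E is a knight" should be True; it is.
Since B is a knave, "B and C are different types" needs to be False, which holds.
As a knave, C's statement "B and A are both knights or both knaves" should be False; it is.
D is a knight; "if C is a knight then D and B are both knights or both knaves" is True, as required.
E (knave): "at most 1 of A, B, C, D, and E is a knave" — False. ✓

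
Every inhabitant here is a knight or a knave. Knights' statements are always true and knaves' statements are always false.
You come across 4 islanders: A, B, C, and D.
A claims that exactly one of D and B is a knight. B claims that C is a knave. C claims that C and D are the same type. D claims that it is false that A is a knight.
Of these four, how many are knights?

2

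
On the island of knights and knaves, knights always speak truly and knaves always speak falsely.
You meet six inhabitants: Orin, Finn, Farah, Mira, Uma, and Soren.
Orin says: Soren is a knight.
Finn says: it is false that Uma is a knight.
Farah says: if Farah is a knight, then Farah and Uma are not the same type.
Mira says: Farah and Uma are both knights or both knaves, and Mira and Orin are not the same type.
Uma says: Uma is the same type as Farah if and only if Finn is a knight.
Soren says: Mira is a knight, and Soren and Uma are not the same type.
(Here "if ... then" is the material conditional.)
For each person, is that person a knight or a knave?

Orin is a knave, Finn is a knight, Farah is a knight, Mira is a knave, Uma is a knave, and Soren is a knave.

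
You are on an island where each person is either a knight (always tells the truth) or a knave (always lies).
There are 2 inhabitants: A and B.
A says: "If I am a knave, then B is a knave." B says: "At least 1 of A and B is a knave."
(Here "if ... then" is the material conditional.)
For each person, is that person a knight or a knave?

A is a knave and B is a knight.

Since A is a knave, "if I am a knave, then B is a knave" needs to be false, which holds.
B is a knight, and the claim "at least 1 of A and B is a knave" is indeed true.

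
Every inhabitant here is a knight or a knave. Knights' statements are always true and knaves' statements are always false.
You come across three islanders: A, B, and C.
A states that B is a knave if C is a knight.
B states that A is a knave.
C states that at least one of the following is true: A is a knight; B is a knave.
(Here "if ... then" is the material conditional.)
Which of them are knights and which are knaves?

Knights: A and C. Knaves: B.

Suppose A is a knave. Then A's statement "B is a knave if C is a knight" would have to be false. Checking the 4 ways to assign the others, none is consistent with every speaker.
(For instance, with B=knave, C=knight, A's claim "B is a knave if C is a knight" comes out true where it would need to be false.)
So A must be a knight, making "B is a knave if C is a knight" true. Taking A=knight, B=knave, C=knight, each remaining statement checks out:
  B (knave): "A is a knave" — false. ✓
  C (knight): "at least one of the following is true: A is a knight; B is a knave" — true. ✓
This is the unique consistent assignment.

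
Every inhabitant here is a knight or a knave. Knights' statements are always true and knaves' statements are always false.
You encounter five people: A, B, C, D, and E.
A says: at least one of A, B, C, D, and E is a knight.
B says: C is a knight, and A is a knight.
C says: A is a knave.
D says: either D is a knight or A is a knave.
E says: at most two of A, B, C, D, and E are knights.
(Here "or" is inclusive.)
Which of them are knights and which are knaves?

Knights: A and E. Knaves: B, C, and D.

Since A is a knight, "at least one of A, B, C, D, and E is a knight" needs to be True, which holds.
B is a knave; "C is a knight, and A is a knight" is false, as required.
C is a knave, and the claim "A is a knave" is indeed false.
D is a knave, so "either D is a knight or A is a knave" must be false — and it is.
Since E is a knight, "at most two of A, B, C, D, and E are knights" needs to be True, which holds.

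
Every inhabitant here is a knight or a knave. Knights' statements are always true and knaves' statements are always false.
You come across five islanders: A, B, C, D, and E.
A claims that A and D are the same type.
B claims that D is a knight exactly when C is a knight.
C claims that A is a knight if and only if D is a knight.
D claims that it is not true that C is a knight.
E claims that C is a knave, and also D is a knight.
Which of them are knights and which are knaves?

A is a knave, B is a knave, C is a knave, D is a knight, and E is a knight.

A is a knave, so "A and D are the same type" must be false — and it is.
As a knave, B's statement "D is a knight exactly when C is a knight" should be false; it is.
C is a knave; "A is a knight if and only if D is a knight" is false, as required.
D is a knight, so "it is not true that C is a knight" must be true — and it is.
As a knight, E's statement "C is a knave, and also D is a knight" should be true; it is.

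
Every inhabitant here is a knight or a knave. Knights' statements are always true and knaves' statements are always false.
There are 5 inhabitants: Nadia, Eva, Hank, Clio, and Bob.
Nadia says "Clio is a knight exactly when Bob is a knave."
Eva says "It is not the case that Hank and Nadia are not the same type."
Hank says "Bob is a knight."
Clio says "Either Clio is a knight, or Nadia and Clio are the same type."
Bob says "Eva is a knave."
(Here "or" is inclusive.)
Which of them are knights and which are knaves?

Suppose Nadia is a knight. Then Nadia's statement "Clio is a knight exactly when Bob is a knave" would have to be true. Checking the 16 ways to assign the others, none is consistent with every speaker.
(For instance, with Eva=knave, Hank=knight, Clio=knight, Bob=knight, Nadia's claim "Clio is a knight exactly when Bob is a knave" comes out false where it would need to be true.)
So Nadia must be a knave, making "Clio is a knight exactly when Bob is a knave" false. Taking Nadia=knave, Eva=knave, Hank=knight, Clio=knight, Bob=knight, each remaining statement checks out:
  Eva (knave): "it is not the case that Hank and Nadia are not the same type" — false. ✓
  Hank (knight): "Bob is a knight" — true. ✓
  Clio (knight): "either Clio is a knight, or Nadia and Clio are the same type" — true. ✓
  Bob (knight): "Eva is a knave" — true. ✓
This is the unique consistent assignment.

Nadia is a knave, Eva is a knave, Hank is a knight, Clio is a knight, and Bob is a knight.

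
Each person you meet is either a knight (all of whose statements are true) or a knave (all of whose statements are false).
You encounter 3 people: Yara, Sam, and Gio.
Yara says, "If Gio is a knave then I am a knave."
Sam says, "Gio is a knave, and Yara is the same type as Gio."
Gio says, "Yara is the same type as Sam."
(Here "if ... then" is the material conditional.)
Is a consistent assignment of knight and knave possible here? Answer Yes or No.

No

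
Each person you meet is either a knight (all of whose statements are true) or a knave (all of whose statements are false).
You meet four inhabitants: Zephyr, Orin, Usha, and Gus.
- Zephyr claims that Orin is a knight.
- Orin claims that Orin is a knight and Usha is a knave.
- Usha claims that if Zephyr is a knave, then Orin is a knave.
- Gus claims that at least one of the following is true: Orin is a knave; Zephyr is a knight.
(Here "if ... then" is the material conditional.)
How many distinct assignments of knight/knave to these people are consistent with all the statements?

1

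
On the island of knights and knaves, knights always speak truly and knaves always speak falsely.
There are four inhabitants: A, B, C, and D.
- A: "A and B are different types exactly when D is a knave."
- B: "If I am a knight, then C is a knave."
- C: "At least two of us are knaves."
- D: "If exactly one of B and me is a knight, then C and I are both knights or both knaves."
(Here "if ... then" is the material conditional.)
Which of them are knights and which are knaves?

A is a knight, so "A and B are different types exactly when D is a knave" must be true — and it is.
B (knight): "if I am a knight, then C is a knave" — true. ✓
C is a knave; "at least two of us are knaves" is false, as required.
D is a knight, so "if exactly one of B and me is a knight, then C and I are both knights or both knaves" must be true — and it is.

A is a knight, B is a knight, C is a knave, and D is a knight.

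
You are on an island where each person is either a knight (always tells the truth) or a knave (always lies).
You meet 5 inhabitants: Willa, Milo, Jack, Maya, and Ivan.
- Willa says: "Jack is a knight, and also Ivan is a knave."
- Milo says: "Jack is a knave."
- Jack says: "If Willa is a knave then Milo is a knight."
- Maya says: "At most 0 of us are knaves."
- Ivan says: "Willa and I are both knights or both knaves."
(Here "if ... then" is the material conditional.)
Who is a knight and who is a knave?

Suppose Willa is a knave. Then Willa's statement "Jack is a knight, and also Ivan is a knave" would have to be false. Checking the 16 ways to assign the others, none is consistent with every speaker.
(For instance, with Milo=knave, Jack=knight, Maya=knave, Ivan=knave, Willa's claim "Jack is a knight, and also Ivan is a knave" comes out true where it would need to be false.)
So Willa must be a knight, making "Jack is a knight, and also Ivan is a knave" true. Taking Willa=knight, Milo=knave, Jack=knight, Maya=knave, Ivan=knave, each remaining statement checks out:
  Milo (knave): "Jack is a knave" — false. ✓
  Jack (knight): "if Willa is a knave then Milo is a knight" — true. ✓
  Maya (knave): "at most 0 of us are knaves" — false. ✓
  Ivan (knave): "Willa and I are both knights or both knaves" — false. ✓
This is the unique consistent assignment.

Willa is a knight, Milo is a knave, Jack is a knight, Maya is a knave, and Ivan is a knave.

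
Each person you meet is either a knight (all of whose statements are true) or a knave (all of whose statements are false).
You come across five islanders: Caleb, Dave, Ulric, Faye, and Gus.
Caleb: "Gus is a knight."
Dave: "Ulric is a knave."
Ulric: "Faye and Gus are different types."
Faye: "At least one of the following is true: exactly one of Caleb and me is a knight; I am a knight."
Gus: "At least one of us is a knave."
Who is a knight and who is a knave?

Caleb is a knight, Dave is a knight, Ulric is a knave, Faye is a knight, and Gus is a knight.

Suppose Caleb is a knave. Then Caleb's statement "Gus is a knight" would have to be false. Checking the 16 ways to assign the others, none is consistent with every speaker.
(For instance, with Dave=knight, Ulric=knave, Faye=knight, Gus=knight, Caleb's claim "Gus is a knight" comes out true where it would need to be false.)
So Caleb must be a knight, making "Gus is a knight" true. Taking Caleb=knight, Dave=knight, Ulric=knave, Faye=knight, Gus=knight, each remaining statement checks out:
  Dave (knight): "Ulric is a knave" — true. ✓
  Ulric (knave): "Faye and Gus are different types" — false. ✓
  Faye (knight): "at least one of the following is true: exactly one of Caleb and me is a knight; I am a knight" — true. ✓
  Gus (knight): "at least one of us is a knave" — true. ✓
This is the unique consistent assignment.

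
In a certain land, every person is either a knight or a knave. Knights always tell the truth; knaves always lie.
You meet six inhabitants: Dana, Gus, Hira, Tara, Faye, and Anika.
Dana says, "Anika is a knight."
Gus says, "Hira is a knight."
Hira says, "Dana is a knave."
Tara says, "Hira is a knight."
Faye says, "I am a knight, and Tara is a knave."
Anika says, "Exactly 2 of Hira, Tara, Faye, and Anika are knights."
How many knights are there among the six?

The unique consistent assignment is Dana=knight, Gus=knave, Hira=knave, Tara=knave, Faye=knight, Anika=knight.
That has 3 knights.

3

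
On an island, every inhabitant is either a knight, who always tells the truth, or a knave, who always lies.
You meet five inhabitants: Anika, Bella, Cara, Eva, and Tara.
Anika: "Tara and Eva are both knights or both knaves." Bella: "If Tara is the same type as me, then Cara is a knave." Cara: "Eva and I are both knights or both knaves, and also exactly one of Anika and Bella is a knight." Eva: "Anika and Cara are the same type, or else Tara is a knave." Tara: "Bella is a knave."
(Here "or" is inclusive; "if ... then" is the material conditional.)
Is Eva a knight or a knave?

Eva is a knight.

Consistent assignments: {Anika=knave, Bella=knight, Cara=knight, Eva=knight, Tara=knave}; {Anika=knave, Bella=knight, Cara=knave, Eva=knight, Tara=knave}
In every consistent assignment, Eva is a knight.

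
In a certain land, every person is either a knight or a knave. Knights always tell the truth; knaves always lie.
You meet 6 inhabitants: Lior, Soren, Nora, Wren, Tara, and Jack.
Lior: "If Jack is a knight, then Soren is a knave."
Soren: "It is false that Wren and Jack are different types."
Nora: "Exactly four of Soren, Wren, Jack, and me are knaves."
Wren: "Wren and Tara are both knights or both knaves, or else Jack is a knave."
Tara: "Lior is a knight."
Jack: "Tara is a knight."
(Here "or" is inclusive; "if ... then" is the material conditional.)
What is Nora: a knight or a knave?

Nora is a knave.

Consistent assignments: {Lior=knight, Soren=knave, Nora=knave, Wren=knave, Tara=knight, Jack=knight}
In every consistent assignment, Nora is a knave.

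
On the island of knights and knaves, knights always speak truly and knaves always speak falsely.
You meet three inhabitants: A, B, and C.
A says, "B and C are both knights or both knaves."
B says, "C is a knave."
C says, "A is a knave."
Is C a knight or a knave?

C is a knight.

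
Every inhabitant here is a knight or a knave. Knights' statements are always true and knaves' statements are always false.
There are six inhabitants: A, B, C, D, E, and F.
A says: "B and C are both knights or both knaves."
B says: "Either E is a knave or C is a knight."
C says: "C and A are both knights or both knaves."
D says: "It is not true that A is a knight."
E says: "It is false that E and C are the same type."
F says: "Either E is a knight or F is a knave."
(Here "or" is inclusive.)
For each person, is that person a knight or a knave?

A is a knight, B is a knave, C is a knave, D is a knave, E is a knight, and F is a knight.

As a knight, A's statement "B and C are both knights or both knaves" should be true; it is.
B is a knave; "either E is a knave or C is a knight" is False, as required.
C (knave): "C and A are both knights or both knaves" — False. ✓
D (knave): "it is not true that A is a knight" — False. ✓
As a knight, E's statement "it is false that E and C are the same type" should be true; it is.
F is a knight, so "either E is a knight or F is a knave" must be true — and it is.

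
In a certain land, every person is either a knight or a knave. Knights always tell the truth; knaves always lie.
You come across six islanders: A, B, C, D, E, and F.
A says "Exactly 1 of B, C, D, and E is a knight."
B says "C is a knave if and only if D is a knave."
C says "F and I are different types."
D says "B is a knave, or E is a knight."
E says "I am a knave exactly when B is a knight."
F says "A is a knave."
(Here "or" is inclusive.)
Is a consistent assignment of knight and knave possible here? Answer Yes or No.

Yes

One consistent assignment: A=knight, B=knave, C=knave, D=knight, E=knave, F=knave.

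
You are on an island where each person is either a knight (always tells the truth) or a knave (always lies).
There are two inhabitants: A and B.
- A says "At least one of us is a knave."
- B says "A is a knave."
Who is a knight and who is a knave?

A is a knight and B is a knave.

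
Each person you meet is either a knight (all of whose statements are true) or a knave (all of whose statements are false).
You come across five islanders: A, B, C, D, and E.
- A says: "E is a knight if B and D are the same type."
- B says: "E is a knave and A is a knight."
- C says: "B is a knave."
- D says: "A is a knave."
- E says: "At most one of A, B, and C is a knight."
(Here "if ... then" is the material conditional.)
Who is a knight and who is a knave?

Knights: A and B. Knaves: C, D, and E.

Suppose A is a knave. Then A's statement "E is a knight if B and D are the same type" would have to be false. Checking the 16 ways to assign the others, none is consistent with every speaker.
(For instance, with B=knight, C=knave, D=knave, E=knave, A's claim "E is a knight if B and D are the same type" comes out true where it would need to be false.)
So A must be a knight, making "E is a knight if B and D are the same type" true. Taking A=knight, B=knight, C=knave, D=knave, E=knave, each remaining statement checks out:
  B (knight): "E is a knave and A is a knight" — true. ✓
  C (knave): "B is a knave" — false. ✓
  D (knave): "A is a knave" — false. ✓
  E (knave): "at most one of A, B, and C is a knight" — false. ✓
This is the unique consistent assignment.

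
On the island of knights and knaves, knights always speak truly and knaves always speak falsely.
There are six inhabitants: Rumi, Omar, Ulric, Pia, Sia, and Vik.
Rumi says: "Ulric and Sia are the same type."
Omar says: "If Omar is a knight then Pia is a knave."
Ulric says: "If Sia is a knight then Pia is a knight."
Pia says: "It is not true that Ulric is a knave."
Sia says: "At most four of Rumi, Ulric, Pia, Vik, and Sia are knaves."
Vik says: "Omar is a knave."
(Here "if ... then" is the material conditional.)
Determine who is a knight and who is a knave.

Rumi is a knave; "Ulric and Sia are the same type" is false, as required.
Omar (knight): "if Omar is a knight then Pia is a knave" — True. ✓
Since Ulric is a knave, "if Sia is a knight then Pia is a knight" needs to be false, which holds.
Pia is a knave, and the claim "it is not true that Ulric is a knave" is indeed false.
Sia is a knight, and the claim "at most four of Rumi, Ulric, Pia, Vik, and Sia are knaves" is indeed True.
Vik is a knave, and the claim "Omar is a knave" is indeed false.

Rumi is a knave, Omar is a knight, Ulric is a knave, Pia is a knave, Sia is a knight, and Vik is a knave.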